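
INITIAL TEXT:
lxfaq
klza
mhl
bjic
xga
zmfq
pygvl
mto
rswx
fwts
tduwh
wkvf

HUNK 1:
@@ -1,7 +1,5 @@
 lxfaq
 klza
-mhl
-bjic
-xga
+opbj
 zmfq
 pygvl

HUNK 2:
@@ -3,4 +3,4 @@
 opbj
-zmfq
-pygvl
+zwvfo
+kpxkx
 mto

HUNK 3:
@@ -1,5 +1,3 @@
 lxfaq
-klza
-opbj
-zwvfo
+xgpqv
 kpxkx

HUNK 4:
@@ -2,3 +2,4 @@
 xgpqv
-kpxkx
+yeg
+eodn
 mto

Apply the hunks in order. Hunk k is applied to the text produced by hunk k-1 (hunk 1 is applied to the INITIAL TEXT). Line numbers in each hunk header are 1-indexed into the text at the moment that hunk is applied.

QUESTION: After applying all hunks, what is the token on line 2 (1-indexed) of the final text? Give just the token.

Answer: xgpqv

Derivation:
Hunk 1: at line 1 remove [mhl,bjic,xga] add [opbj] -> 10 lines: lxfaq klza opbj zmfq pygvl mto rswx fwts tduwh wkvf
Hunk 2: at line 3 remove [zmfq,pygvl] add [zwvfo,kpxkx] -> 10 lines: lxfaq klza opbj zwvfo kpxkx mto rswx fwts tduwh wkvf
Hunk 3: at line 1 remove [klza,opbj,zwvfo] add [xgpqv] -> 8 lines: lxfaq xgpqv kpxkx mto rswx fwts tduwh wkvf
Hunk 4: at line 2 remove [kpxkx] add [yeg,eodn] -> 9 lines: lxfaq xgpqv yeg eodn mto rswx fwts tduwh wkvf
Final line 2: xgpqv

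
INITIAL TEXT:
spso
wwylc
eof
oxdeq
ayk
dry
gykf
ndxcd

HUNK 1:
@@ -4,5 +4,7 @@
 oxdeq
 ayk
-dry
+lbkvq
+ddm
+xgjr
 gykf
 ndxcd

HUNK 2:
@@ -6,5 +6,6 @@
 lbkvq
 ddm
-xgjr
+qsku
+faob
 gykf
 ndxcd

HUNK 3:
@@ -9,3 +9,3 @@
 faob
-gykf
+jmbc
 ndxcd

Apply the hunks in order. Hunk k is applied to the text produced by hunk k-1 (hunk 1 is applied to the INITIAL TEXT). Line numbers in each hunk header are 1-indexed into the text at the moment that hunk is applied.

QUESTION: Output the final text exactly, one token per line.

Answer: spso
wwylc
eof
oxdeq
ayk
lbkvq
ddm
qsku
faob
jmbc
ndxcd

Derivation:
Hunk 1: at line 4 remove [dry] add [lbkvq,ddm,xgjr] -> 10 lines: spso wwylc eof oxdeq ayk lbkvq ddm xgjr gykf ndxcd
Hunk 2: at line 6 remove [xgjr] add [qsku,faob] -> 11 lines: spso wwylc eof oxdeq ayk lbkvq ddm qsku faob gykf ndxcd
Hunk 3: at line 9 remove [gykf] add [jmbc] -> 11 lines: spso wwylc eof oxdeq ayk lbkvq ddm qsku faob jmbc ndxcd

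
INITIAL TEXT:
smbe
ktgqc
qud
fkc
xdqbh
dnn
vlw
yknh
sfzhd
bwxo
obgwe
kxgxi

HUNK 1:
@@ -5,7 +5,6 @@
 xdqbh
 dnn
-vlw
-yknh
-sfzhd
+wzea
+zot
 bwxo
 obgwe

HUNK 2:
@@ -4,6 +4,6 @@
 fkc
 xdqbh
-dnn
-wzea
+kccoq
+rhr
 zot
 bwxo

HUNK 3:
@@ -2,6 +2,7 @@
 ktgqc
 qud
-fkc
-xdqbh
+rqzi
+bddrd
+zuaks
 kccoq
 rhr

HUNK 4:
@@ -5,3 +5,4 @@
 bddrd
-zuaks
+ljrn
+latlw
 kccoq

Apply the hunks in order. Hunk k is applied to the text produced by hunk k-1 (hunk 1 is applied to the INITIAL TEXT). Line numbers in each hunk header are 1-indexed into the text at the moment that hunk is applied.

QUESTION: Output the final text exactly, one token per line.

Answer: smbe
ktgqc
qud
rqzi
bddrd
ljrn
latlw
kccoq
rhr
zot
bwxo
obgwe
kxgxi

Derivation:
Hunk 1: at line 5 remove [vlw,yknh,sfzhd] add [wzea,zot] -> 11 lines: smbe ktgqc qud fkc xdqbh dnn wzea zot bwxo obgwe kxgxi
Hunk 2: at line 4 remove [dnn,wzea] add [kccoq,rhr] -> 11 lines: smbe ktgqc qud fkc xdqbh kccoq rhr zot bwxo obgwe kxgxi
Hunk 3: at line 2 remove [fkc,xdqbh] add [rqzi,bddrd,zuaks] -> 12 lines: smbe ktgqc qud rqzi bddrd zuaks kccoq rhr zot bwxo obgwe kxgxi
Hunk 4: at line 5 remove [zuaks] add [ljrn,latlw] -> 13 lines: smbe ktgqc qud rqzi bddrd ljrn latlw kccoq rhr zot bwxo obgwe kxgxi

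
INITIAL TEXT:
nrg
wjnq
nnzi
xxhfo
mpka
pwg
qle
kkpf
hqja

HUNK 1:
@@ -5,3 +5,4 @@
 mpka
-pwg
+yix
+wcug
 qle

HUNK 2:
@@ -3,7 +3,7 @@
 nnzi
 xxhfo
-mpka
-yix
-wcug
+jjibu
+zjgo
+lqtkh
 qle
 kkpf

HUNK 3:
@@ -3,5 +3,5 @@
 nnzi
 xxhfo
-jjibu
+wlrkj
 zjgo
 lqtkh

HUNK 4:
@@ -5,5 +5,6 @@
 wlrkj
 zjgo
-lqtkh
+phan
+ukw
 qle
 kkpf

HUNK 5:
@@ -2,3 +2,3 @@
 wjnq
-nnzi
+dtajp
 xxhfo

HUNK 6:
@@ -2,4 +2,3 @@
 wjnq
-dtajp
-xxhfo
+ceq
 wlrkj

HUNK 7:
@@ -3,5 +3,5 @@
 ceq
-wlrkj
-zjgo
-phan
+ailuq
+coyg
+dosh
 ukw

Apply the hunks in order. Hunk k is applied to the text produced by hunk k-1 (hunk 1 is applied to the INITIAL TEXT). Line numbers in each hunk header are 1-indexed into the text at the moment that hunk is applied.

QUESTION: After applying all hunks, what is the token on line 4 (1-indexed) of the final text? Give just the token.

Hunk 1: at line 5 remove [pwg] add [yix,wcug] -> 10 lines: nrg wjnq nnzi xxhfo mpka yix wcug qle kkpf hqja
Hunk 2: at line 3 remove [mpka,yix,wcug] add [jjibu,zjgo,lqtkh] -> 10 lines: nrg wjnq nnzi xxhfo jjibu zjgo lqtkh qle kkpf hqja
Hunk 3: at line 3 remove [jjibu] add [wlrkj] -> 10 lines: nrg wjnq nnzi xxhfo wlrkj zjgo lqtkh qle kkpf hqja
Hunk 4: at line 5 remove [lqtkh] add [phan,ukw] -> 11 lines: nrg wjnq nnzi xxhfo wlrkj zjgo phan ukw qle kkpf hqja
Hunk 5: at line 2 remove [nnzi] add [dtajp] -> 11 lines: nrg wjnq dtajp xxhfo wlrkj zjgo phan ukw qle kkpf hqja
Hunk 6: at line 2 remove [dtajp,xxhfo] add [ceq] -> 10 lines: nrg wjnq ceq wlrkj zjgo phan ukw qle kkpf hqja
Hunk 7: at line 3 remove [wlrkj,zjgo,phan] add [ailuq,coyg,dosh] -> 10 lines: nrg wjnq ceq ailuq coyg dosh ukw qle kkpf hqja
Final line 4: ailuq

Answer: ailuq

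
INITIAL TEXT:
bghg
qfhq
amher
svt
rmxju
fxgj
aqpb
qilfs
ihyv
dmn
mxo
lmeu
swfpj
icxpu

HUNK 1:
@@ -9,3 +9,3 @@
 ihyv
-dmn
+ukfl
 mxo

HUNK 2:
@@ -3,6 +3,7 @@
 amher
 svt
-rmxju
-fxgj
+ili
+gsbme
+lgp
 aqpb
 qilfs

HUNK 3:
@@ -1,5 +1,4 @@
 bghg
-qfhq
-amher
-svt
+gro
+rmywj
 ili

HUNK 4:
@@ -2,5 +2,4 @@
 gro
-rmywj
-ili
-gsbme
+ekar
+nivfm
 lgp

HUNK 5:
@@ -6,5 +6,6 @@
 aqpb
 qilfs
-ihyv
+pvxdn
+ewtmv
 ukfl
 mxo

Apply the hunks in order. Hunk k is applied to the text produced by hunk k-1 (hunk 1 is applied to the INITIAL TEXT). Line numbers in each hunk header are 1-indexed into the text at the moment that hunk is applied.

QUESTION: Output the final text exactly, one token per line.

Hunk 1: at line 9 remove [dmn] add [ukfl] -> 14 lines: bghg qfhq amher svt rmxju fxgj aqpb qilfs ihyv ukfl mxo lmeu swfpj icxpu
Hunk 2: at line 3 remove [rmxju,fxgj] add [ili,gsbme,lgp] -> 15 lines: bghg qfhq amher svt ili gsbme lgp aqpb qilfs ihyv ukfl mxo lmeu swfpj icxpu
Hunk 3: at line 1 remove [qfhq,amher,svt] add [gro,rmywj] -> 14 lines: bghg gro rmywj ili gsbme lgp aqpb qilfs ihyv ukfl mxo lmeu swfpj icxpu
Hunk 4: at line 2 remove [rmywj,ili,gsbme] add [ekar,nivfm] -> 13 lines: bghg gro ekar nivfm lgp aqpb qilfs ihyv ukfl mxo lmeu swfpj icxpu
Hunk 5: at line 6 remove [ihyv] add [pvxdn,ewtmv] -> 14 lines: bghg gro ekar nivfm lgp aqpb qilfs pvxdn ewtmv ukfl mxo lmeu swfpj icxpu

Answer: bghg
gro
ekar
nivfm
lgp
aqpb
qilfs
pvxdn
ewtmv
ukfl
mxo
lmeu
swfpj
icxpu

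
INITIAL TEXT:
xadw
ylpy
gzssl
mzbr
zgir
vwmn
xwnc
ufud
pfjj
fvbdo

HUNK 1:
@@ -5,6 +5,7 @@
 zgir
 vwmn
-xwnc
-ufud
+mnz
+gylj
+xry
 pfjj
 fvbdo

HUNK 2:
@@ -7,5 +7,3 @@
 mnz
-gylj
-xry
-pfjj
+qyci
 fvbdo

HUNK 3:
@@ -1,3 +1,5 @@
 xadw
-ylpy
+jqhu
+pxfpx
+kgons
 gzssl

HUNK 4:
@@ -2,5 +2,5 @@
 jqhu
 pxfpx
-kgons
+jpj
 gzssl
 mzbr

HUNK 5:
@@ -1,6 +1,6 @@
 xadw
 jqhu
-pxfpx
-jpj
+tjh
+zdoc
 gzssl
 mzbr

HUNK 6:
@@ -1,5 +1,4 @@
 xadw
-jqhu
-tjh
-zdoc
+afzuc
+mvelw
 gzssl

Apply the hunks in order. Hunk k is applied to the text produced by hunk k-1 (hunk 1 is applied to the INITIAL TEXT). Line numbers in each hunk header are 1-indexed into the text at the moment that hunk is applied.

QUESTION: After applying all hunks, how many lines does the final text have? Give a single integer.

Hunk 1: at line 5 remove [xwnc,ufud] add [mnz,gylj,xry] -> 11 lines: xadw ylpy gzssl mzbr zgir vwmn mnz gylj xry pfjj fvbdo
Hunk 2: at line 7 remove [gylj,xry,pfjj] add [qyci] -> 9 lines: xadw ylpy gzssl mzbr zgir vwmn mnz qyci fvbdo
Hunk 3: at line 1 remove [ylpy] add [jqhu,pxfpx,kgons] -> 11 lines: xadw jqhu pxfpx kgons gzssl mzbr zgir vwmn mnz qyci fvbdo
Hunk 4: at line 2 remove [kgons] add [jpj] -> 11 lines: xadw jqhu pxfpx jpj gzssl mzbr zgir vwmn mnz qyci fvbdo
Hunk 5: at line 1 remove [pxfpx,jpj] add [tjh,zdoc] -> 11 lines: xadw jqhu tjh zdoc gzssl mzbr zgir vwmn mnz qyci fvbdo
Hunk 6: at line 1 remove [jqhu,tjh,zdoc] add [afzuc,mvelw] -> 10 lines: xadw afzuc mvelw gzssl mzbr zgir vwmn mnz qyci fvbdo
Final line count: 10

Answer: 10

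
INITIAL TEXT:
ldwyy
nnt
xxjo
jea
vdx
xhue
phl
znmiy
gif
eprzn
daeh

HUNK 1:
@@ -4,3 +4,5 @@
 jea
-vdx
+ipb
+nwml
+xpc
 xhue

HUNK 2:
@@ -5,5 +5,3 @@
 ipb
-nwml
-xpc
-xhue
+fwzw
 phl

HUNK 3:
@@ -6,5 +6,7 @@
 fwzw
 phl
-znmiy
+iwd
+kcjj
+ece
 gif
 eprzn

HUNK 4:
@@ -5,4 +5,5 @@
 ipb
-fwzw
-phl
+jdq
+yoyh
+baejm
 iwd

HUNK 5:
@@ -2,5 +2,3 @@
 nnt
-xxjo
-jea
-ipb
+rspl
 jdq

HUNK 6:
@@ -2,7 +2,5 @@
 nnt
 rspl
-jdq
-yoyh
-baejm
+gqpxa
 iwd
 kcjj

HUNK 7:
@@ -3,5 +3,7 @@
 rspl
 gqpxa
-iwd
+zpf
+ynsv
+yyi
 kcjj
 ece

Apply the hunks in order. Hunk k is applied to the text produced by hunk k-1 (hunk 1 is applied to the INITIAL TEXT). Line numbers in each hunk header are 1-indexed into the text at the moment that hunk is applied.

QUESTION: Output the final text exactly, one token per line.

Hunk 1: at line 4 remove [vdx] add [ipb,nwml,xpc] -> 13 lines: ldwyy nnt xxjo jea ipb nwml xpc xhue phl znmiy gif eprzn daeh
Hunk 2: at line 5 remove [nwml,xpc,xhue] add [fwzw] -> 11 lines: ldwyy nnt xxjo jea ipb fwzw phl znmiy gif eprzn daeh
Hunk 3: at line 6 remove [znmiy] add [iwd,kcjj,ece] -> 13 lines: ldwyy nnt xxjo jea ipb fwzw phl iwd kcjj ece gif eprzn daeh
Hunk 4: at line 5 remove [fwzw,phl] add [jdq,yoyh,baejm] -> 14 lines: ldwyy nnt xxjo jea ipb jdq yoyh baejm iwd kcjj ece gif eprzn daeh
Hunk 5: at line 2 remove [xxjo,jea,ipb] add [rspl] -> 12 lines: ldwyy nnt rspl jdq yoyh baejm iwd kcjj ece gif eprzn daeh
Hunk 6: at line 2 remove [jdq,yoyh,baejm] add [gqpxa] -> 10 lines: ldwyy nnt rspl gqpxa iwd kcjj ece gif eprzn daeh
Hunk 7: at line 3 remove [iwd] add [zpf,ynsv,yyi] -> 12 lines: ldwyy nnt rspl gqpxa zpf ynsv yyi kcjj ece gif eprzn daeh

Answer: ldwyy
nnt
rspl
gqpxa
zpf
ynsv
yyi
kcjj
ece
gif
eprzn
daeh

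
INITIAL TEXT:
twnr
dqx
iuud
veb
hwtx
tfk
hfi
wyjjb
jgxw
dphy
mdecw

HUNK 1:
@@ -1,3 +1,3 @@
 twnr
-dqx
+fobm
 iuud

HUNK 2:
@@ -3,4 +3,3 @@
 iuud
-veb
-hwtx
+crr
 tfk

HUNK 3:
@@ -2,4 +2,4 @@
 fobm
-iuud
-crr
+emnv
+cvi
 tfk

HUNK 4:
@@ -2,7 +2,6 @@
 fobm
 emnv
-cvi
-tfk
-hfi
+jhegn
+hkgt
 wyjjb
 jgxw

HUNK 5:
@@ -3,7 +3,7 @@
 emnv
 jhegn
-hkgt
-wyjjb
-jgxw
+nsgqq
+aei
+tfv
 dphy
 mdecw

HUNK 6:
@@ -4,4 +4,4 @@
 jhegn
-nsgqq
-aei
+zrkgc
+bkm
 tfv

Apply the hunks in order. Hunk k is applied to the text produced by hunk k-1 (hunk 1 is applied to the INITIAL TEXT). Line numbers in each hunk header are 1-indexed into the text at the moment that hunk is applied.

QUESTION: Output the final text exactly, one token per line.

Hunk 1: at line 1 remove [dqx] add [fobm] -> 11 lines: twnr fobm iuud veb hwtx tfk hfi wyjjb jgxw dphy mdecw
Hunk 2: at line 3 remove [veb,hwtx] add [crr] -> 10 lines: twnr fobm iuud crr tfk hfi wyjjb jgxw dphy mdecw
Hunk 3: at line 2 remove [iuud,crr] add [emnv,cvi] -> 10 lines: twnr fobm emnv cvi tfk hfi wyjjb jgxw dphy mdecw
Hunk 4: at line 2 remove [cvi,tfk,hfi] add [jhegn,hkgt] -> 9 lines: twnr fobm emnv jhegn hkgt wyjjb jgxw dphy mdecw
Hunk 5: at line 3 remove [hkgt,wyjjb,jgxw] add [nsgqq,aei,tfv] -> 9 lines: twnr fobm emnv jhegn nsgqq aei tfv dphy mdecw
Hunk 6: at line 4 remove [nsgqq,aei] add [zrkgc,bkm] -> 9 lines: twnr fobm emnv jhegn zrkgc bkm tfv dphy mdecw

Answer: twnr
fobm
emnv
jhegn
zrkgc
bkm
tfv
dphy
mdecw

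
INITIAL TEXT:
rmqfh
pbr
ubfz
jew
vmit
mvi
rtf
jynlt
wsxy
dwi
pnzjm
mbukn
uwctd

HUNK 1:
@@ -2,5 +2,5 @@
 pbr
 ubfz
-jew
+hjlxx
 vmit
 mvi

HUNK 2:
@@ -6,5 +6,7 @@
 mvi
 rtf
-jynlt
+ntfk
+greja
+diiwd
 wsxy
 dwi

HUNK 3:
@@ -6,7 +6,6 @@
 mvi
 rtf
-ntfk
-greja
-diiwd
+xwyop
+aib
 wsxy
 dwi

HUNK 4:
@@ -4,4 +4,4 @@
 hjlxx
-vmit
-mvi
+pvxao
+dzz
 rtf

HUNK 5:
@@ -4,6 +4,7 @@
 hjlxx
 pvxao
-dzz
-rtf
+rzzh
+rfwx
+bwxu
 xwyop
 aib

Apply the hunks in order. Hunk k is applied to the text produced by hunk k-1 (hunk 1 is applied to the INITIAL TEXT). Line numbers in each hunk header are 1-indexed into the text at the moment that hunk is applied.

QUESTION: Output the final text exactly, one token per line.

Hunk 1: at line 2 remove [jew] add [hjlxx] -> 13 lines: rmqfh pbr ubfz hjlxx vmit mvi rtf jynlt wsxy dwi pnzjm mbukn uwctd
Hunk 2: at line 6 remove [jynlt] add [ntfk,greja,diiwd] -> 15 lines: rmqfh pbr ubfz hjlxx vmit mvi rtf ntfk greja diiwd wsxy dwi pnzjm mbukn uwctd
Hunk 3: at line 6 remove [ntfk,greja,diiwd] add [xwyop,aib] -> 14 lines: rmqfh pbr ubfz hjlxx vmit mvi rtf xwyop aib wsxy dwi pnzjm mbukn uwctd
Hunk 4: at line 4 remove [vmit,mvi] add [pvxao,dzz] -> 14 lines: rmqfh pbr ubfz hjlxx pvxao dzz rtf xwyop aib wsxy dwi pnzjm mbukn uwctd
Hunk 5: at line 4 remove [dzz,rtf] add [rzzh,rfwx,bwxu] -> 15 lines: rmqfh pbr ubfz hjlxx pvxao rzzh rfwx bwxu xwyop aib wsxy dwi pnzjm mbukn uwctd

Answer: rmqfh
pbr
ubfz
hjlxx
pvxao
rzzh
rfwx
bwxu
xwyop
aib
wsxy
dwi
pnzjm
mbukn
uwctd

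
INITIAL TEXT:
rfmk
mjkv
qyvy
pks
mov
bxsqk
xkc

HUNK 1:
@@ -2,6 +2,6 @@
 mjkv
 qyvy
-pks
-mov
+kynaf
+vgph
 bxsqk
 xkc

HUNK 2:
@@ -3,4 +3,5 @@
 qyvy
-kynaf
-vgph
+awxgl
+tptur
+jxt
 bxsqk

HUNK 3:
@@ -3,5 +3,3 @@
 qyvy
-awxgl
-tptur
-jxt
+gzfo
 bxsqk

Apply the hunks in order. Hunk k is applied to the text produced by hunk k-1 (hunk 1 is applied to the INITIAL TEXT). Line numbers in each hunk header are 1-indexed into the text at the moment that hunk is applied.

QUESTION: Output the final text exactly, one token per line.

Hunk 1: at line 2 remove [pks,mov] add [kynaf,vgph] -> 7 lines: rfmk mjkv qyvy kynaf vgph bxsqk xkc
Hunk 2: at line 3 remove [kynaf,vgph] add [awxgl,tptur,jxt] -> 8 lines: rfmk mjkv qyvy awxgl tptur jxt bxsqk xkc
Hunk 3: at line 3 remove [awxgl,tptur,jxt] add [gzfo] -> 6 lines: rfmk mjkv qyvy gzfo bxsqk xkc

Answer: rfmk
mjkv
qyvy
gzfo
bxsqk
xkc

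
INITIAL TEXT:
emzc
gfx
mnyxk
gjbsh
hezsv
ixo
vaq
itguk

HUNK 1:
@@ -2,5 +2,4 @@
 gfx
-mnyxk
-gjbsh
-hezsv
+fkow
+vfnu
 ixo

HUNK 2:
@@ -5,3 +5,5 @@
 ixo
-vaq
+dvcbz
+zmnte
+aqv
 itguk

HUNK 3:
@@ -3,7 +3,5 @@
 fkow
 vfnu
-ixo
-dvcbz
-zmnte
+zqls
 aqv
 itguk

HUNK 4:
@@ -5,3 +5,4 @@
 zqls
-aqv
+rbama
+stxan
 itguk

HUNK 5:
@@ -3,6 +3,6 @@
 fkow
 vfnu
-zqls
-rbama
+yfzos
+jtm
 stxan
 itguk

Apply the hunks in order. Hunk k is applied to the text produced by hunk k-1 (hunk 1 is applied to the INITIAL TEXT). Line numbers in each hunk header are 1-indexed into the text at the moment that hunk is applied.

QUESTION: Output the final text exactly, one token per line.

Hunk 1: at line 2 remove [mnyxk,gjbsh,hezsv] add [fkow,vfnu] -> 7 lines: emzc gfx fkow vfnu ixo vaq itguk
Hunk 2: at line 5 remove [vaq] add [dvcbz,zmnte,aqv] -> 9 lines: emzc gfx fkow vfnu ixo dvcbz zmnte aqv itguk
Hunk 3: at line 3 remove [ixo,dvcbz,zmnte] add [zqls] -> 7 lines: emzc gfx fkow vfnu zqls aqv itguk
Hunk 4: at line 5 remove [aqv] add [rbama,stxan] -> 8 lines: emzc gfx fkow vfnu zqls rbama stxan itguk
Hunk 5: at line 3 remove [zqls,rbama] add [yfzos,jtm] -> 8 lines: emzc gfx fkow vfnu yfzos jtm stxan itguk

Answer: emzc
gfx
fkow
vfnu
yfzos
jtm
stxan
itguk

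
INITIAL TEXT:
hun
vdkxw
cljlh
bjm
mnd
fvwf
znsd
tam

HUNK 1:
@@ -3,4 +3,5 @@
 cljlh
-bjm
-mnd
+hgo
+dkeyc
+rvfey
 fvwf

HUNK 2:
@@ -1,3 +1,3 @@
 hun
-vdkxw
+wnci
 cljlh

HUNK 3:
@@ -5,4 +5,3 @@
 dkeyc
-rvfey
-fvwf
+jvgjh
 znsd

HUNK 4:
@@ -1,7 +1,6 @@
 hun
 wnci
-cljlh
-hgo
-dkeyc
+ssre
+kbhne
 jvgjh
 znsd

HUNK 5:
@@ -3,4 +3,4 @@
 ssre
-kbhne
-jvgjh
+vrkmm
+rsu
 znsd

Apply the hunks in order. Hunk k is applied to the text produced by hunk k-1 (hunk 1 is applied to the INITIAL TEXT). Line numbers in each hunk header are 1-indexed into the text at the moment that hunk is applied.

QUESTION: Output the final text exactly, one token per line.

Hunk 1: at line 3 remove [bjm,mnd] add [hgo,dkeyc,rvfey] -> 9 lines: hun vdkxw cljlh hgo dkeyc rvfey fvwf znsd tam
Hunk 2: at line 1 remove [vdkxw] add [wnci] -> 9 lines: hun wnci cljlh hgo dkeyc rvfey fvwf znsd tam
Hunk 3: at line 5 remove [rvfey,fvwf] add [jvgjh] -> 8 lines: hun wnci cljlh hgo dkeyc jvgjh znsd tam
Hunk 4: at line 1 remove [cljlh,hgo,dkeyc] add [ssre,kbhne] -> 7 lines: hun wnci ssre kbhne jvgjh znsd tam
Hunk 5: at line 3 remove [kbhne,jvgjh] add [vrkmm,rsu] -> 7 lines: hun wnci ssre vrkmm rsu znsd tam

Answer: hun
wnci
ssre
vrkmm
rsu
znsd
tam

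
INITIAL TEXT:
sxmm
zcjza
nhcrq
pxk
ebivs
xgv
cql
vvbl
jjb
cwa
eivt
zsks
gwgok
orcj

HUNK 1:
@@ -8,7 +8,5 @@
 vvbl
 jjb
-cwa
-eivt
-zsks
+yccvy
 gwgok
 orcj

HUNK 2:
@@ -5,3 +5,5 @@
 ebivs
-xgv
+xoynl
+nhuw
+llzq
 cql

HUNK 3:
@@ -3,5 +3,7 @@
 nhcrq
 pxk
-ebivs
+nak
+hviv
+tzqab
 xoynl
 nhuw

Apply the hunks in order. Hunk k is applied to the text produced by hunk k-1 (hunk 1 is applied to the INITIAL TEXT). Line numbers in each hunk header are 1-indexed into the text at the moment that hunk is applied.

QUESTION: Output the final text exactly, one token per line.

Hunk 1: at line 8 remove [cwa,eivt,zsks] add [yccvy] -> 12 lines: sxmm zcjza nhcrq pxk ebivs xgv cql vvbl jjb yccvy gwgok orcj
Hunk 2: at line 5 remove [xgv] add [xoynl,nhuw,llzq] -> 14 lines: sxmm zcjza nhcrq pxk ebivs xoynl nhuw llzq cql vvbl jjb yccvy gwgok orcj
Hunk 3: at line 3 remove [ebivs] add [nak,hviv,tzqab] -> 16 lines: sxmm zcjza nhcrq pxk nak hviv tzqab xoynl nhuw llzq cql vvbl jjb yccvy gwgok orcj

Answer: sxmm
zcjza
nhcrq
pxk
nak
hviv
tzqab
xoynl
nhuw
llzq
cql
vvbl
jjb
yccvy
gwgok
orcj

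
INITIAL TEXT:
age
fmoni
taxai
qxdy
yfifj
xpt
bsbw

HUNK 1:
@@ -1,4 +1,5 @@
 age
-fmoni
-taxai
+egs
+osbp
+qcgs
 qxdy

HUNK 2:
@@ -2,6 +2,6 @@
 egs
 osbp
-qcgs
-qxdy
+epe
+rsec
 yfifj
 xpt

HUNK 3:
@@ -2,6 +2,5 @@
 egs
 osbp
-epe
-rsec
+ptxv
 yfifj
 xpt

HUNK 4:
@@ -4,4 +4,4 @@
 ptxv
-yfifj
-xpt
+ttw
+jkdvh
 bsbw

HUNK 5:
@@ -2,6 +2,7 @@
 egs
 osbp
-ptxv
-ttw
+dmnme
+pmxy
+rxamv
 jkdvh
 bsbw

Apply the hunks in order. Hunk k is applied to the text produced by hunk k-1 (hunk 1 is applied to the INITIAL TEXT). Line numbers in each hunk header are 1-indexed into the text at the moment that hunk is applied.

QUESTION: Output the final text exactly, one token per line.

Hunk 1: at line 1 remove [fmoni,taxai] add [egs,osbp,qcgs] -> 8 lines: age egs osbp qcgs qxdy yfifj xpt bsbw
Hunk 2: at line 2 remove [qcgs,qxdy] add [epe,rsec] -> 8 lines: age egs osbp epe rsec yfifj xpt bsbw
Hunk 3: at line 2 remove [epe,rsec] add [ptxv] -> 7 lines: age egs osbp ptxv yfifj xpt bsbw
Hunk 4: at line 4 remove [yfifj,xpt] add [ttw,jkdvh] -> 7 lines: age egs osbp ptxv ttw jkdvh bsbw
Hunk 5: at line 2 remove [ptxv,ttw] add [dmnme,pmxy,rxamv] -> 8 lines: age egs osbp dmnme pmxy rxamv jkdvh bsbw

Answer: age
egs
osbp
dmnme
pmxy
rxamv
jkdvh
bsbw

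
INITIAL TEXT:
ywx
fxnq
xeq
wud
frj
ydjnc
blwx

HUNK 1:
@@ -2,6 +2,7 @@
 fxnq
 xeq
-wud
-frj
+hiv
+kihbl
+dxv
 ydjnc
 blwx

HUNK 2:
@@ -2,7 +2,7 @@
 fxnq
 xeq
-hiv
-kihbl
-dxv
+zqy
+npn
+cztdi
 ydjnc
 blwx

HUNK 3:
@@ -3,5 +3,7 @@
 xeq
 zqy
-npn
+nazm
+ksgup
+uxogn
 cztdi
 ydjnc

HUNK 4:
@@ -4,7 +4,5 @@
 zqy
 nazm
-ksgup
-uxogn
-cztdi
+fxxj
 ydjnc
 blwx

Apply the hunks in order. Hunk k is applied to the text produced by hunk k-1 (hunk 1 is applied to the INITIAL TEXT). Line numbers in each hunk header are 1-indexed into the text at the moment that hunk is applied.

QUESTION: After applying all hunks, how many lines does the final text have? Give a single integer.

Hunk 1: at line 2 remove [wud,frj] add [hiv,kihbl,dxv] -> 8 lines: ywx fxnq xeq hiv kihbl dxv ydjnc blwx
Hunk 2: at line 2 remove [hiv,kihbl,dxv] add [zqy,npn,cztdi] -> 8 lines: ywx fxnq xeq zqy npn cztdi ydjnc blwx
Hunk 3: at line 3 remove [npn] add [nazm,ksgup,uxogn] -> 10 lines: ywx fxnq xeq zqy nazm ksgup uxogn cztdi ydjnc blwx
Hunk 4: at line 4 remove [ksgup,uxogn,cztdi] add [fxxj] -> 8 lines: ywx fxnq xeq zqy nazm fxxj ydjnc blwx
Final line count: 8

Answer: 8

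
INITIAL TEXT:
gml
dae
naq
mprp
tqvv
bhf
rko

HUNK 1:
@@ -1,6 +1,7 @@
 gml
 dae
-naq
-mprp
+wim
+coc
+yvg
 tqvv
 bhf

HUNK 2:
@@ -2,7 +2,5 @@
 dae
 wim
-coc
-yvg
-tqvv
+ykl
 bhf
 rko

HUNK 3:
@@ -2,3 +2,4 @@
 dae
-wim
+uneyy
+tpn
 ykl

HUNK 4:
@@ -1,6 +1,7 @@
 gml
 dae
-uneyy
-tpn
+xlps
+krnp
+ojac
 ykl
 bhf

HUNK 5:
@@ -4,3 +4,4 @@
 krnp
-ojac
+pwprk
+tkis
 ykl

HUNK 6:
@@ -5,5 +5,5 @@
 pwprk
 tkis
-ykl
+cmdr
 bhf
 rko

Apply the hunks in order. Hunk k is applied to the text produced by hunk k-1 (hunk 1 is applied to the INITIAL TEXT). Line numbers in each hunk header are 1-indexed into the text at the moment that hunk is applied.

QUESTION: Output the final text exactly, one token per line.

Hunk 1: at line 1 remove [naq,mprp] add [wim,coc,yvg] -> 8 lines: gml dae wim coc yvg tqvv bhf rko
Hunk 2: at line 2 remove [coc,yvg,tqvv] add [ykl] -> 6 lines: gml dae wim ykl bhf rko
Hunk 3: at line 2 remove [wim] add [uneyy,tpn] -> 7 lines: gml dae uneyy tpn ykl bhf rko
Hunk 4: at line 1 remove [uneyy,tpn] add [xlps,krnp,ojac] -> 8 lines: gml dae xlps krnp ojac ykl bhf rko
Hunk 5: at line 4 remove [ojac] add [pwprk,tkis] -> 9 lines: gml dae xlps krnp pwprk tkis ykl bhf rko
Hunk 6: at line 5 remove [ykl] add [cmdr] -> 9 lines: gml dae xlps krnp pwprk tkis cmdr bhf rko

Answer: gml
dae
xlps
krnp
pwprk
tkis
cmdr
bhf
rko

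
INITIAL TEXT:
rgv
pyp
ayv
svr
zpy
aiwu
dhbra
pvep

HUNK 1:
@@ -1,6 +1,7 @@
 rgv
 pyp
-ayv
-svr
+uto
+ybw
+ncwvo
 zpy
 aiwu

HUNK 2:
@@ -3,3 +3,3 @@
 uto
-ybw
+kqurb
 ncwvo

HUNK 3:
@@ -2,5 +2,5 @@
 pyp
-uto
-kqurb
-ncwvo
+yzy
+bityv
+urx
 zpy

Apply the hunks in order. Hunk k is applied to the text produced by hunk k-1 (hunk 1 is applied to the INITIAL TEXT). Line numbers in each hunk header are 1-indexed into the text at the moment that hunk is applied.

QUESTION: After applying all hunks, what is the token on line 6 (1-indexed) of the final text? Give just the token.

Hunk 1: at line 1 remove [ayv,svr] add [uto,ybw,ncwvo] -> 9 lines: rgv pyp uto ybw ncwvo zpy aiwu dhbra pvep
Hunk 2: at line 3 remove [ybw] add [kqurb] -> 9 lines: rgv pyp uto kqurb ncwvo zpy aiwu dhbra pvep
Hunk 3: at line 2 remove [uto,kqurb,ncwvo] add [yzy,bityv,urx] -> 9 lines: rgv pyp yzy bityv urx zpy aiwu dhbra pvep
Final line 6: zpy

Answer: zpy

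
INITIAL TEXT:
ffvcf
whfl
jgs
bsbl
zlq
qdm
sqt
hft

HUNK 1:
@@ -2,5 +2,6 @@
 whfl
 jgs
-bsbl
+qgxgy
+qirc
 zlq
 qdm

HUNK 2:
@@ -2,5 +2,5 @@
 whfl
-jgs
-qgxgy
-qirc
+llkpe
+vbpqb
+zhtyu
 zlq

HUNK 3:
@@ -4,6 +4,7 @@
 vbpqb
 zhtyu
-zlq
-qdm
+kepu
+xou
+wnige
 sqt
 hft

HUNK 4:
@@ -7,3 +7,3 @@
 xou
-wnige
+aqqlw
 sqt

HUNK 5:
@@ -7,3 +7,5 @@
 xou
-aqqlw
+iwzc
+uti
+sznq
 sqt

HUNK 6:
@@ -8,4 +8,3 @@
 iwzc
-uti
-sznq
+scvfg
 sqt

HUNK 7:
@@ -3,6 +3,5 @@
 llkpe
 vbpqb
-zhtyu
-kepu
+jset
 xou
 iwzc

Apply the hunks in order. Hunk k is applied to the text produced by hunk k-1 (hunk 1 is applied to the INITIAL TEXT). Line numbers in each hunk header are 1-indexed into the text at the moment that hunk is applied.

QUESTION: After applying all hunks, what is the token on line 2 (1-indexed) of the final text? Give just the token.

Answer: whfl

Derivation:
Hunk 1: at line 2 remove [bsbl] add [qgxgy,qirc] -> 9 lines: ffvcf whfl jgs qgxgy qirc zlq qdm sqt hft
Hunk 2: at line 2 remove [jgs,qgxgy,qirc] add [llkpe,vbpqb,zhtyu] -> 9 lines: ffvcf whfl llkpe vbpqb zhtyu zlq qdm sqt hft
Hunk 3: at line 4 remove [zlq,qdm] add [kepu,xou,wnige] -> 10 lines: ffvcf whfl llkpe vbpqb zhtyu kepu xou wnige sqt hft
Hunk 4: at line 7 remove [wnige] add [aqqlw] -> 10 lines: ffvcf whfl llkpe vbpqb zhtyu kepu xou aqqlw sqt hft
Hunk 5: at line 7 remove [aqqlw] add [iwzc,uti,sznq] -> 12 lines: ffvcf whfl llkpe vbpqb zhtyu kepu xou iwzc uti sznq sqt hft
Hunk 6: at line 8 remove [uti,sznq] add [scvfg] -> 11 lines: ffvcf whfl llkpe vbpqb zhtyu kepu xou iwzc scvfg sqt hft
Hunk 7: at line 3 remove [zhtyu,kepu] add [jset] -> 10 lines: ffvcf whfl llkpe vbpqb jset xou iwzc scvfg sqt hft
Final line 2: whfl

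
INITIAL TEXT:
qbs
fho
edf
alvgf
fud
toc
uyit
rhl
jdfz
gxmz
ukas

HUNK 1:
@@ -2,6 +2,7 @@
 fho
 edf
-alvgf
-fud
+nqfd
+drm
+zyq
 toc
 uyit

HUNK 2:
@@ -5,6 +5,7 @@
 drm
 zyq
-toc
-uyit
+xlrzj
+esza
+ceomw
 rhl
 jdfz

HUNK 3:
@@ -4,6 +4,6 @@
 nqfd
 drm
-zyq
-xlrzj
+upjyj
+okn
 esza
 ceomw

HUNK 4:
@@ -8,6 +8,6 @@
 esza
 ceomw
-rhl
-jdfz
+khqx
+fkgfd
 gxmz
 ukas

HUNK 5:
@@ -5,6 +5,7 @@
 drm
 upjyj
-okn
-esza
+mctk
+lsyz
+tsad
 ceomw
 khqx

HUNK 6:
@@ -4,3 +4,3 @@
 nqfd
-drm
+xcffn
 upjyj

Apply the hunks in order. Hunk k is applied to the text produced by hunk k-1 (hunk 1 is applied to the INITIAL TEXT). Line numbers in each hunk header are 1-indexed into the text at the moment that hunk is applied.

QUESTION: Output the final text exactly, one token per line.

Answer: qbs
fho
edf
nqfd
xcffn
upjyj
mctk
lsyz
tsad
ceomw
khqx
fkgfd
gxmz
ukas

Derivation:
Hunk 1: at line 2 remove [alvgf,fud] add [nqfd,drm,zyq] -> 12 lines: qbs fho edf nqfd drm zyq toc uyit rhl jdfz gxmz ukas
Hunk 2: at line 5 remove [toc,uyit] add [xlrzj,esza,ceomw] -> 13 lines: qbs fho edf nqfd drm zyq xlrzj esza ceomw rhl jdfz gxmz ukas
Hunk 3: at line 4 remove [zyq,xlrzj] add [upjyj,okn] -> 13 lines: qbs fho edf nqfd drm upjyj okn esza ceomw rhl jdfz gxmz ukas
Hunk 4: at line 8 remove [rhl,jdfz] add [khqx,fkgfd] -> 13 lines: qbs fho edf nqfd drm upjyj okn esza ceomw khqx fkgfd gxmz ukas
Hunk 5: at line 5 remove [okn,esza] add [mctk,lsyz,tsad] -> 14 lines: qbs fho edf nqfd drm upjyj mctk lsyz tsad ceomw khqx fkgfd gxmz ukas
Hunk 6: at line 4 remove [drm] add [xcffn] -> 14 lines: qbs fho edf nqfd xcffn upjyj mctk lsyz tsad ceomw khqx fkgfd gxmz ukas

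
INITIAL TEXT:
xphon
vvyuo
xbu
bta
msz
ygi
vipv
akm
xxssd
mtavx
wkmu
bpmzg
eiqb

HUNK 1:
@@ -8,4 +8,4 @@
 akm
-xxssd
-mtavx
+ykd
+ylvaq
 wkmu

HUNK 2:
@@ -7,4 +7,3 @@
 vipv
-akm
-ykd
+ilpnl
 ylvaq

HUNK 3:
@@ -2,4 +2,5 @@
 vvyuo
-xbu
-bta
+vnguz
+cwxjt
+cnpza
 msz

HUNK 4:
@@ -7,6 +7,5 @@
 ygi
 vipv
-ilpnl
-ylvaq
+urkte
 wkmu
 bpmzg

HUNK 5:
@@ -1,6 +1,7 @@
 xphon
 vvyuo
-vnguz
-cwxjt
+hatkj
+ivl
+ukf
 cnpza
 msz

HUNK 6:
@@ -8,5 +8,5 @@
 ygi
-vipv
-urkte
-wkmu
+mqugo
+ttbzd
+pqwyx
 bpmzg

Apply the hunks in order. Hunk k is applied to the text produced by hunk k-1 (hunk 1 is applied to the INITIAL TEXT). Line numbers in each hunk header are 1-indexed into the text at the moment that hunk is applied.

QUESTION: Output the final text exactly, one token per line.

Answer: xphon
vvyuo
hatkj
ivl
ukf
cnpza
msz
ygi
mqugo
ttbzd
pqwyx
bpmzg
eiqb

Derivation:
Hunk 1: at line 8 remove [xxssd,mtavx] add [ykd,ylvaq] -> 13 lines: xphon vvyuo xbu bta msz ygi vipv akm ykd ylvaq wkmu bpmzg eiqb
Hunk 2: at line 7 remove [akm,ykd] add [ilpnl] -> 12 lines: xphon vvyuo xbu bta msz ygi vipv ilpnl ylvaq wkmu bpmzg eiqb
Hunk 3: at line 2 remove [xbu,bta] add [vnguz,cwxjt,cnpza] -> 13 lines: xphon vvyuo vnguz cwxjt cnpza msz ygi vipv ilpnl ylvaq wkmu bpmzg eiqb
Hunk 4: at line 7 remove [ilpnl,ylvaq] add [urkte] -> 12 lines: xphon vvyuo vnguz cwxjt cnpza msz ygi vipv urkte wkmu bpmzg eiqb
Hunk 5: at line 1 remove [vnguz,cwxjt] add [hatkj,ivl,ukf] -> 13 lines: xphon vvyuo hatkj ivl ukf cnpza msz ygi vipv urkte wkmu bpmzg eiqb
Hunk 6: at line 8 remove [vipv,urkte,wkmu] add [mqugo,ttbzd,pqwyx] -> 13 lines: xphon vvyuo hatkj ivl ukf cnpza msz ygi mqugo ttbzd pqwyx bpmzg eiqb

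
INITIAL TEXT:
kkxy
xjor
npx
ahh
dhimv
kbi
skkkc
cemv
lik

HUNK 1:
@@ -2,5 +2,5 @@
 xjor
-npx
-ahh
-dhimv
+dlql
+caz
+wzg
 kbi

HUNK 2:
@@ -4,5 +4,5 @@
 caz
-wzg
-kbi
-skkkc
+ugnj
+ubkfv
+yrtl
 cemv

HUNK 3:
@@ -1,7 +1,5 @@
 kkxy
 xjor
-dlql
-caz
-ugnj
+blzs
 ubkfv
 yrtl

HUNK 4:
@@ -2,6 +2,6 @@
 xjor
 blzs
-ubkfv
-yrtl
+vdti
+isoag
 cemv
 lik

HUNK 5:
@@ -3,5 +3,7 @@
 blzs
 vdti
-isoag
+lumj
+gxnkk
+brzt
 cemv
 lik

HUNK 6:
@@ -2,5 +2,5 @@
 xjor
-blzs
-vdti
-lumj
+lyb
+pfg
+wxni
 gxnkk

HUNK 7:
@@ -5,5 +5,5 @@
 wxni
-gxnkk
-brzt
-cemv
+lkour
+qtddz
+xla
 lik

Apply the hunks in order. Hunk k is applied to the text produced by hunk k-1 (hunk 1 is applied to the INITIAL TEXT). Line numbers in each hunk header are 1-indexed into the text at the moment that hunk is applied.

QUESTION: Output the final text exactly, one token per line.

Hunk 1: at line 2 remove [npx,ahh,dhimv] add [dlql,caz,wzg] -> 9 lines: kkxy xjor dlql caz wzg kbi skkkc cemv lik
Hunk 2: at line 4 remove [wzg,kbi,skkkc] add [ugnj,ubkfv,yrtl] -> 9 lines: kkxy xjor dlql caz ugnj ubkfv yrtl cemv lik
Hunk 3: at line 1 remove [dlql,caz,ugnj] add [blzs] -> 7 lines: kkxy xjor blzs ubkfv yrtl cemv lik
Hunk 4: at line 2 remove [ubkfv,yrtl] add [vdti,isoag] -> 7 lines: kkxy xjor blzs vdti isoag cemv lik
Hunk 5: at line 3 remove [isoag] add [lumj,gxnkk,brzt] -> 9 lines: kkxy xjor blzs vdti lumj gxnkk brzt cemv lik
Hunk 6: at line 2 remove [blzs,vdti,lumj] add [lyb,pfg,wxni] -> 9 lines: kkxy xjor lyb pfg wxni gxnkk brzt cemv lik
Hunk 7: at line 5 remove [gxnkk,brzt,cemv] add [lkour,qtddz,xla] -> 9 lines: kkxy xjor lyb pfg wxni lkour qtddz xla lik

Answer: kkxy
xjor
lyb
pfg
wxni
lkour
qtddz
xla
lik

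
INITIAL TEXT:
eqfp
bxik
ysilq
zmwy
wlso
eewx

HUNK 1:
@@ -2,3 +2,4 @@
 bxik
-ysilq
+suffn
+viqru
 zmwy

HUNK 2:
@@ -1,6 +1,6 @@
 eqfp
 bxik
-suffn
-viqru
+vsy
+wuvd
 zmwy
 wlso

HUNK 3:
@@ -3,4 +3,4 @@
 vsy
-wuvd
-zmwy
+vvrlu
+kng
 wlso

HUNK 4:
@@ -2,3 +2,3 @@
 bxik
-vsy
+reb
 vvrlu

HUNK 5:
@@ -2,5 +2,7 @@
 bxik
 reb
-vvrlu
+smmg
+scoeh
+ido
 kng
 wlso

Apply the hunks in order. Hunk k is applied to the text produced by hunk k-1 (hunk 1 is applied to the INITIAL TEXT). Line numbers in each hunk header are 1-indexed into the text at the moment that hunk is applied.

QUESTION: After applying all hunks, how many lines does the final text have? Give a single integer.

Answer: 9

Derivation:
Hunk 1: at line 2 remove [ysilq] add [suffn,viqru] -> 7 lines: eqfp bxik suffn viqru zmwy wlso eewx
Hunk 2: at line 1 remove [suffn,viqru] add [vsy,wuvd] -> 7 lines: eqfp bxik vsy wuvd zmwy wlso eewx
Hunk 3: at line 3 remove [wuvd,zmwy] add [vvrlu,kng] -> 7 lines: eqfp bxik vsy vvrlu kng wlso eewx
Hunk 4: at line 2 remove [vsy] add [reb] -> 7 lines: eqfp bxik reb vvrlu kng wlso eewx
Hunk 5: at line 2 remove [vvrlu] add [smmg,scoeh,ido] -> 9 lines: eqfp bxik reb smmg scoeh ido kng wlso eewx
Final line count: 9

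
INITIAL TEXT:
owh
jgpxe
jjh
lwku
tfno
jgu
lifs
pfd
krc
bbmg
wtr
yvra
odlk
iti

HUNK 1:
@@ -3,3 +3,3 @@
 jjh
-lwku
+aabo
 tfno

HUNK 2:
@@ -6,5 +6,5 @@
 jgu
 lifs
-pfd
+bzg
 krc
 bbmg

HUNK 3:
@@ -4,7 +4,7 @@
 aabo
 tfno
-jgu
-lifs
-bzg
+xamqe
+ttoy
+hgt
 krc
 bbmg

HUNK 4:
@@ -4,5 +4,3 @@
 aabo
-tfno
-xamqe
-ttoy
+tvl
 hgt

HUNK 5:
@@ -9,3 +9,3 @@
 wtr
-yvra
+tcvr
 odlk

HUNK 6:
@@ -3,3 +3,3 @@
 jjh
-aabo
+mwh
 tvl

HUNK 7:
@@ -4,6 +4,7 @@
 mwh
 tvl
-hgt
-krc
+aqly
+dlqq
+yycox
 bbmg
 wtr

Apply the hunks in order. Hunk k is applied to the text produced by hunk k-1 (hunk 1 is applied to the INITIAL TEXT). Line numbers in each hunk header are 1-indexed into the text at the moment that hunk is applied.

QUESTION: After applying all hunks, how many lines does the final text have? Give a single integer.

Answer: 13

Derivation:
Hunk 1: at line 3 remove [lwku] add [aabo] -> 14 lines: owh jgpxe jjh aabo tfno jgu lifs pfd krc bbmg wtr yvra odlk iti
Hunk 2: at line 6 remove [pfd] add [bzg] -> 14 lines: owh jgpxe jjh aabo tfno jgu lifs bzg krc bbmg wtr yvra odlk iti
Hunk 3: at line 4 remove [jgu,lifs,bzg] add [xamqe,ttoy,hgt] -> 14 lines: owh jgpxe jjh aabo tfno xamqe ttoy hgt krc bbmg wtr yvra odlk iti
Hunk 4: at line 4 remove [tfno,xamqe,ttoy] add [tvl] -> 12 lines: owh jgpxe jjh aabo tvl hgt krc bbmg wtr yvra odlk iti
Hunk 5: at line 9 remove [yvra] add [tcvr] -> 12 lines: owh jgpxe jjh aabo tvl hgt krc bbmg wtr tcvr odlk iti
Hunk 6: at line 3 remove [aabo] add [mwh] -> 12 lines: owh jgpxe jjh mwh tvl hgt krc bbmg wtr tcvr odlk iti
Hunk 7: at line 4 remove [hgt,krc] add [aqly,dlqq,yycox] -> 13 lines: owh jgpxe jjh mwh tvl aqly dlqq yycox bbmg wtr tcvr odlk iti
Final line count: 13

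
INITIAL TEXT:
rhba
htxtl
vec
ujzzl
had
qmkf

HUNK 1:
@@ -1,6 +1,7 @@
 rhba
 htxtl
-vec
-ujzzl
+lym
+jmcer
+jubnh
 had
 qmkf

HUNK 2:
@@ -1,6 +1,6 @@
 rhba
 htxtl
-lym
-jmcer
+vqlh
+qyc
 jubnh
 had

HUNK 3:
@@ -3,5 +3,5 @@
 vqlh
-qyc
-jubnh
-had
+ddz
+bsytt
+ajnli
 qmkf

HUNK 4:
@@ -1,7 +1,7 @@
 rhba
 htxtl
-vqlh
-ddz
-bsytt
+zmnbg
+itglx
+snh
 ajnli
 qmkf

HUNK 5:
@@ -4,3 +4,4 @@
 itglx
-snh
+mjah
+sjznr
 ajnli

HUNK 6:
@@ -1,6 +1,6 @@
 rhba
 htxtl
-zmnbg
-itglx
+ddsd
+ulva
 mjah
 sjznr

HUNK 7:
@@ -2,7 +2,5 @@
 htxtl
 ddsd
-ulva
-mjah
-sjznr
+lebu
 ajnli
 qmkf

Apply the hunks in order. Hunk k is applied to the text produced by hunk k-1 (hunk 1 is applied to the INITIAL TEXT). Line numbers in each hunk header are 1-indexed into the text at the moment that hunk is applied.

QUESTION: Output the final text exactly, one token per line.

Hunk 1: at line 1 remove [vec,ujzzl] add [lym,jmcer,jubnh] -> 7 lines: rhba htxtl lym jmcer jubnh had qmkf
Hunk 2: at line 1 remove [lym,jmcer] add [vqlh,qyc] -> 7 lines: rhba htxtl vqlh qyc jubnh had qmkf
Hunk 3: at line 3 remove [qyc,jubnh,had] add [ddz,bsytt,ajnli] -> 7 lines: rhba htxtl vqlh ddz bsytt ajnli qmkf
Hunk 4: at line 1 remove [vqlh,ddz,bsytt] add [zmnbg,itglx,snh] -> 7 lines: rhba htxtl zmnbg itglx snh ajnli qmkf
Hunk 5: at line 4 remove [snh] add [mjah,sjznr] -> 8 lines: rhba htxtl zmnbg itglx mjah sjznr ajnli qmkf
Hunk 6: at line 1 remove [zmnbg,itglx] add [ddsd,ulva] -> 8 lines: rhba htxtl ddsd ulva mjah sjznr ajnli qmkf
Hunk 7: at line 2 remove [ulva,mjah,sjznr] add [lebu] -> 6 lines: rhba htxtl ddsd lebu ajnli qmkf

Answer: rhba
htxtl
ddsd
lebu
ajnli
qmkf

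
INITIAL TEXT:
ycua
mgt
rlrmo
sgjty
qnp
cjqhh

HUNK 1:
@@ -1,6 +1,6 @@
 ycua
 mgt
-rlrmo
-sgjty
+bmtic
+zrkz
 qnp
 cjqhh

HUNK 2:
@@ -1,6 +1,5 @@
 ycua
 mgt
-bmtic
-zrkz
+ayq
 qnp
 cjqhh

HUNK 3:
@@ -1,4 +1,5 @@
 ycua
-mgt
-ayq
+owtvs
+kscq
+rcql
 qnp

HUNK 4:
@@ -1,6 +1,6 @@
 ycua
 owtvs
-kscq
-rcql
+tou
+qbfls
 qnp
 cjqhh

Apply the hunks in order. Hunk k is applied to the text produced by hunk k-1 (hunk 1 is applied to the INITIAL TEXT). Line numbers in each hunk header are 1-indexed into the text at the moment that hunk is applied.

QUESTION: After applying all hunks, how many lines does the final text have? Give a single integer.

Answer: 6

Derivation:
Hunk 1: at line 1 remove [rlrmo,sgjty] add [bmtic,zrkz] -> 6 lines: ycua mgt bmtic zrkz qnp cjqhh
Hunk 2: at line 1 remove [bmtic,zrkz] add [ayq] -> 5 lines: ycua mgt ayq qnp cjqhh
Hunk 3: at line 1 remove [mgt,ayq] add [owtvs,kscq,rcql] -> 6 lines: ycua owtvs kscq rcql qnp cjqhh
Hunk 4: at line 1 remove [kscq,rcql] add [tou,qbfls] -> 6 lines: ycua owtvs tou qbfls qnp cjqhh
Final line count: 6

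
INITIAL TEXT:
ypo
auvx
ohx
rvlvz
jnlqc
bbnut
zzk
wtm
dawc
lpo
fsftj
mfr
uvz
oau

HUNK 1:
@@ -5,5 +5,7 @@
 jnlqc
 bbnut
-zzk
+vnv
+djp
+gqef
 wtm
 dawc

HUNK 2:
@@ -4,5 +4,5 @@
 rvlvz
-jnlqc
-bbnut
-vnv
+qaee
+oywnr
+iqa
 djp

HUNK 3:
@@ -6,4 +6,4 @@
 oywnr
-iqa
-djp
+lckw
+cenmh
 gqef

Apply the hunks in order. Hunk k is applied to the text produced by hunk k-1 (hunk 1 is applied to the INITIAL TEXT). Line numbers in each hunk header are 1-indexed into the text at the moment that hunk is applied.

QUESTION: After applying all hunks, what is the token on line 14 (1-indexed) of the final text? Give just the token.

Hunk 1: at line 5 remove [zzk] add [vnv,djp,gqef] -> 16 lines: ypo auvx ohx rvlvz jnlqc bbnut vnv djp gqef wtm dawc lpo fsftj mfr uvz oau
Hunk 2: at line 4 remove [jnlqc,bbnut,vnv] add [qaee,oywnr,iqa] -> 16 lines: ypo auvx ohx rvlvz qaee oywnr iqa djp gqef wtm dawc lpo fsftj mfr uvz oau
Hunk 3: at line 6 remove [iqa,djp] add [lckw,cenmh] -> 16 lines: ypo auvx ohx rvlvz qaee oywnr lckw cenmh gqef wtm dawc lpo fsftj mfr uvz oau
Final line 14: mfr

Answer: mfr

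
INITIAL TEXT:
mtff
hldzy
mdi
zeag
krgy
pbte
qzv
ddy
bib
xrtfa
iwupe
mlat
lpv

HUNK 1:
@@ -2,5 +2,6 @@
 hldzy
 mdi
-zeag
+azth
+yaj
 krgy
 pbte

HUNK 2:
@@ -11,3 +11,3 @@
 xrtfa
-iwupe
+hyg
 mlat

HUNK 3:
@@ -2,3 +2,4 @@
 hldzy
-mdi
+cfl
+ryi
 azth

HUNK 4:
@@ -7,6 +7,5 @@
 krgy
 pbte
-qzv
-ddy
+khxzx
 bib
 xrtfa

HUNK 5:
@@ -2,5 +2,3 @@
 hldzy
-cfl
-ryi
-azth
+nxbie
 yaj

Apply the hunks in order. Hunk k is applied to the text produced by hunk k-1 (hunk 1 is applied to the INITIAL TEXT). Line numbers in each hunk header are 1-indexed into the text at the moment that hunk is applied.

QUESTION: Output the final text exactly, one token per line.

Answer: mtff
hldzy
nxbie
yaj
krgy
pbte
khxzx
bib
xrtfa
hyg
mlat
lpv

Derivation:
Hunk 1: at line 2 remove [zeag] add [azth,yaj] -> 14 lines: mtff hldzy mdi azth yaj krgy pbte qzv ddy bib xrtfa iwupe mlat lpv
Hunk 2: at line 11 remove [iwupe] add [hyg] -> 14 lines: mtff hldzy mdi azth yaj krgy pbte qzv ddy bib xrtfa hyg mlat lpv
Hunk 3: at line 2 remove [mdi] add [cfl,ryi] -> 15 lines: mtff hldzy cfl ryi azth yaj krgy pbte qzv ddy bib xrtfa hyg mlat lpv
Hunk 4: at line 7 remove [qzv,ddy] add [khxzx] -> 14 lines: mtff hldzy cfl ryi azth yaj krgy pbte khxzx bib xrtfa hyg mlat lpv
Hunk 5: at line 2 remove [cfl,ryi,azth] add [nxbie] -> 12 lines: mtff hldzy nxbie yaj krgy pbte khxzx bib xrtfa hyg mlat lpv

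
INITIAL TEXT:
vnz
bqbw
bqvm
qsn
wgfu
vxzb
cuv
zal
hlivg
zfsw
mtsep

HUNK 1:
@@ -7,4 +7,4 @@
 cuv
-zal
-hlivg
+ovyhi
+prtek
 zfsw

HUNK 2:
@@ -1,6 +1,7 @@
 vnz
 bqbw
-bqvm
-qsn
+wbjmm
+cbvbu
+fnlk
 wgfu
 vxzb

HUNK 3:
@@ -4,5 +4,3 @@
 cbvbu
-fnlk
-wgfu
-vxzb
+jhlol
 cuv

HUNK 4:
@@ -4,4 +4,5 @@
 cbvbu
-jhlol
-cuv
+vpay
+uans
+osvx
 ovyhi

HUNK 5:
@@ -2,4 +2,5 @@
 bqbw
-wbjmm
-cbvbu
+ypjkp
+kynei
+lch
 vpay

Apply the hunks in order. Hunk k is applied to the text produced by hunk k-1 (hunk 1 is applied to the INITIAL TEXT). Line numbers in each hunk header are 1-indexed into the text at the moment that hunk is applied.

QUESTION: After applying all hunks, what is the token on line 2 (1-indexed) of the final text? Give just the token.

Answer: bqbw

Derivation:
Hunk 1: at line 7 remove [zal,hlivg] add [ovyhi,prtek] -> 11 lines: vnz bqbw bqvm qsn wgfu vxzb cuv ovyhi prtek zfsw mtsep
Hunk 2: at line 1 remove [bqvm,qsn] add [wbjmm,cbvbu,fnlk] -> 12 lines: vnz bqbw wbjmm cbvbu fnlk wgfu vxzb cuv ovyhi prtek zfsw mtsep
Hunk 3: at line 4 remove [fnlk,wgfu,vxzb] add [jhlol] -> 10 lines: vnz bqbw wbjmm cbvbu jhlol cuv ovyhi prtek zfsw mtsep
Hunk 4: at line 4 remove [jhlol,cuv] add [vpay,uans,osvx] -> 11 lines: vnz bqbw wbjmm cbvbu vpay uans osvx ovyhi prtek zfsw mtsep
Hunk 5: at line 2 remove [wbjmm,cbvbu] add [ypjkp,kynei,lch] -> 12 lines: vnz bqbw ypjkp kynei lch vpay uans osvx ovyhi prtek zfsw mtsep
Final line 2: bqbw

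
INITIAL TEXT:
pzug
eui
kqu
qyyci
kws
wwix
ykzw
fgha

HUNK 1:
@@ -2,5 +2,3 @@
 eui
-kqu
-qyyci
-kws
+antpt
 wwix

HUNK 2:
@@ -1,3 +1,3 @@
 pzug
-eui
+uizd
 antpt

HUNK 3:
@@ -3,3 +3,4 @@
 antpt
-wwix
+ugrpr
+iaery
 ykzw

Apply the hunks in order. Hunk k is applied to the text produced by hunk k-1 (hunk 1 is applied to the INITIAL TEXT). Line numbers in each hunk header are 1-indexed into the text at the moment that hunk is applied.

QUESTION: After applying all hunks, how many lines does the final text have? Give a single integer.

Hunk 1: at line 2 remove [kqu,qyyci,kws] add [antpt] -> 6 lines: pzug eui antpt wwix ykzw fgha
Hunk 2: at line 1 remove [eui] add [uizd] -> 6 lines: pzug uizd antpt wwix ykzw fgha
Hunk 3: at line 3 remove [wwix] add [ugrpr,iaery] -> 7 lines: pzug uizd antpt ugrpr iaery ykzw fgha
Final line count: 7

Answer: 7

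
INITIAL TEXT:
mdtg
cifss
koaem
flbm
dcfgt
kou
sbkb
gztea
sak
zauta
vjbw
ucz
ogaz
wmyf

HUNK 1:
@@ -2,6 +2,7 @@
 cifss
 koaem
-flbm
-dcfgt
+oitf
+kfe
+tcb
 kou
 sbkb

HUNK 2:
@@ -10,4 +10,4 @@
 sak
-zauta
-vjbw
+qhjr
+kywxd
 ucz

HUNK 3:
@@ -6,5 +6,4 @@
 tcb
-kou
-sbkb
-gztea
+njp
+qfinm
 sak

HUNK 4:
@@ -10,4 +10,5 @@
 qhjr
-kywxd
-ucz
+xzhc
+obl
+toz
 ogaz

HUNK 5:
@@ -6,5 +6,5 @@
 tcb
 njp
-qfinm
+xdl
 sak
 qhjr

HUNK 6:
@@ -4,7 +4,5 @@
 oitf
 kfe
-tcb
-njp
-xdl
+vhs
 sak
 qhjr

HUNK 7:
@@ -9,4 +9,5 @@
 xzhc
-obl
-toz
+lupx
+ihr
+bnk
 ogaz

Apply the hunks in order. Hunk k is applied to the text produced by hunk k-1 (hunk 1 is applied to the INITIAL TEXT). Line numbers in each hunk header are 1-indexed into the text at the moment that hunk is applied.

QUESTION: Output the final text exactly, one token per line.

Answer: mdtg
cifss
koaem
oitf
kfe
vhs
sak
qhjr
xzhc
lupx
ihr
bnk
ogaz
wmyf

Derivation:
Hunk 1: at line 2 remove [flbm,dcfgt] add [oitf,kfe,tcb] -> 15 lines: mdtg cifss koaem oitf kfe tcb kou sbkb gztea sak zauta vjbw ucz ogaz wmyf
Hunk 2: at line 10 remove [zauta,vjbw] add [qhjr,kywxd] -> 15 lines: mdtg cifss koaem oitf kfe tcb kou sbkb gztea sak qhjr kywxd ucz ogaz wmyf
Hunk 3: at line 6 remove [kou,sbkb,gztea] add [njp,qfinm] -> 14 lines: mdtg cifss koaem oitf kfe tcb njp qfinm sak qhjr kywxd ucz ogaz wmyf
Hunk 4: at line 10 remove [kywxd,ucz] add [xzhc,obl,toz] -> 15 lines: mdtg cifss koaem oitf kfe tcb njp qfinm sak qhjr xzhc obl toz ogaz wmyf
Hunk 5: at line 6 remove [qfinm] add [xdl] -> 15 lines: mdtg cifss koaem oitf kfe tcb njp xdl sak qhjr xzhc obl toz ogaz wmyf
Hunk 6: at line 4 remove [tcb,njp,xdl] add [vhs] -> 13 lines: mdtg cifss koaem oitf kfe vhs sak qhjr xzhc obl toz ogaz wmyf
Hunk 7: at line 9 remove [obl,toz] add [lupx,ihr,bnk] -> 14 lines: mdtg cifss koaem oitf kfe vhs sak qhjr xzhc lupx ihr bnk ogaz wmyf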